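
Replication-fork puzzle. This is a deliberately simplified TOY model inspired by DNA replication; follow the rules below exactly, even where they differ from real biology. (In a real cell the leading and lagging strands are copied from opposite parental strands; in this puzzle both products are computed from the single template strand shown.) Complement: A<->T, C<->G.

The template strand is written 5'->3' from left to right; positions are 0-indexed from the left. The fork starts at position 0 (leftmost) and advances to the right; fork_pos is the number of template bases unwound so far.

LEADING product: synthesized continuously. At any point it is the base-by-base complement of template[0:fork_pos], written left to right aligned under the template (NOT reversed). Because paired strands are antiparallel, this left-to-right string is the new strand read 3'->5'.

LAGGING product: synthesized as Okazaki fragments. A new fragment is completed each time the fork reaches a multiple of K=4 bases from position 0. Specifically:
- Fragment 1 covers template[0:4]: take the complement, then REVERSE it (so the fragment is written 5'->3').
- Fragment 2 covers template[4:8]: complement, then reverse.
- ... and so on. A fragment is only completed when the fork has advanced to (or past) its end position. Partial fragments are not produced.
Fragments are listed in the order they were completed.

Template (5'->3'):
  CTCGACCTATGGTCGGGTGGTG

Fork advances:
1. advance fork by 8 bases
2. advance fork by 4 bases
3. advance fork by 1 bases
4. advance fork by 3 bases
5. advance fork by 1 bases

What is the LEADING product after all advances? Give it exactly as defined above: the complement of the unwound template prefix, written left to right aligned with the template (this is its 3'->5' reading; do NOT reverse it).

Answer: GAGCTGGATACCAGCCC

Derivation:
Step 1: advance 8 -> fork_pos = 0 + 8 = 8.
Step 2: advance 4 -> fork_pos = 8 + 4 = 12.
Step 3: advance 1 -> fork_pos = 12 + 1 = 13.
Step 4: advance 3 -> fork_pos = 13 + 3 = 16.
Step 5: advance 1 -> fork_pos = 16 + 1 = 17.
Unwound prefix: template[0:17] = CTCGACCTATGGTCGGG
Complement it base by base (A<->T, C<->G), keeping left-to-right order:
  [0:5] CTCGA -> GAGCT
  [5:10] CCTAT -> GGATA
  [10:15] GGTCG -> CCAGC
  [15:17] GG -> CC
Concatenate: GAGCTGGATACCAGCCC (length 17; written aligned with the template, i.e. 3'->5').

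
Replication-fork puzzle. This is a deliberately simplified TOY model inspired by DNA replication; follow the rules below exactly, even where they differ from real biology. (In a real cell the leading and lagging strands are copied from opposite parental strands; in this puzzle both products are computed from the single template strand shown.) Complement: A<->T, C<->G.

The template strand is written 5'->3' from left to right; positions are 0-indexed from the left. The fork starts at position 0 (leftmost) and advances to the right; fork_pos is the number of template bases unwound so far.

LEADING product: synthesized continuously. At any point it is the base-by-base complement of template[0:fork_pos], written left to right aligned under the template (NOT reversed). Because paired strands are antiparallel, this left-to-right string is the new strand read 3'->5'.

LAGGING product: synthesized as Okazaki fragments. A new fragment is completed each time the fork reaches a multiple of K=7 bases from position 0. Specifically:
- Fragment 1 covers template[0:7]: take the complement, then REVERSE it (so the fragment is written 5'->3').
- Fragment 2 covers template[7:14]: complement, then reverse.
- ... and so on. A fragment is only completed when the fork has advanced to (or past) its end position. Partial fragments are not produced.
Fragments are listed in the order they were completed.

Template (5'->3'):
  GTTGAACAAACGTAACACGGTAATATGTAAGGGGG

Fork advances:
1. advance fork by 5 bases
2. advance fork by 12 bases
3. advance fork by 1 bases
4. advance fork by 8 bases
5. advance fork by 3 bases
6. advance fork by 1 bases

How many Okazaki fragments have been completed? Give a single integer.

Step 1: advance 5 -> fork_pos = 0 + 5 = 5. Next multiple of 7 is 7 (not reached); still 0 fragment(s).
Step 2: advance 12 -> fork_pos = 5 + 12 = 17. Reached multiple(s) of 7: 7, 14 -> fragments 1-2 completed (2 total).
Step 3: advance 1 -> fork_pos = 17 + 1 = 18. Next multiple of 7 is 21 (not reached); still 2 fragment(s).
Step 4: advance 8 -> fork_pos = 18 + 8 = 26. Reached multiple(s) of 7: 21 -> fragment 3 completed (3 total).
Step 5: advance 3 -> fork_pos = 26 + 3 = 29. Reached multiple(s) of 7: 28 -> fragment 4 completed (4 total).
Step 6: advance 1 -> fork_pos = 29 + 1 = 30. Next multiple of 7 is 35 (not reached); still 4 fragment(s).
Check: final fork_pos = 30; the multiples of 7 that are <= 30 are 7..28 -> 30 // 7 = 4 completed fragment(s).

Answer: 4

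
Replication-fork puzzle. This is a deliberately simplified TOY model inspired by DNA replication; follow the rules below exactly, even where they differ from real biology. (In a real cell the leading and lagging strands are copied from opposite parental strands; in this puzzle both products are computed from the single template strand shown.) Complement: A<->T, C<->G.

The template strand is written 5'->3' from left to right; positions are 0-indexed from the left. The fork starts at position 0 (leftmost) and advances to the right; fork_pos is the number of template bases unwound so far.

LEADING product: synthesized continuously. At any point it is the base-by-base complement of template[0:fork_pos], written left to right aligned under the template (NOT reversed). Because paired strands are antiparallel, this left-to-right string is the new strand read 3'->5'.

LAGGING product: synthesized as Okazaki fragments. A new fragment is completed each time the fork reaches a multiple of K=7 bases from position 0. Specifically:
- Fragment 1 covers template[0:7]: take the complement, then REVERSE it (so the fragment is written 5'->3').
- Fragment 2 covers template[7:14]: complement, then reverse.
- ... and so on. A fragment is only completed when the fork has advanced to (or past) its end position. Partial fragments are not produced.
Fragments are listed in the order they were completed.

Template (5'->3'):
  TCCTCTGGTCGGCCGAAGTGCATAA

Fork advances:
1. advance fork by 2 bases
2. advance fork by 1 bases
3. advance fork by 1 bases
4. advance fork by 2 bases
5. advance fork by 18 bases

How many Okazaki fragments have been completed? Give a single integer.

Step 1: advance 2 -> fork_pos = 0 + 2 = 2. Next multiple of 7 is 7 (not reached); still 0 fragment(s).
Step 2: advance 1 -> fork_pos = 2 + 1 = 3. Next multiple of 7 is 7 (not reached); still 0 fragment(s).
Step 3: advance 1 -> fork_pos = 3 + 1 = 4. Next multiple of 7 is 7 (not reached); still 0 fragment(s).
Step 4: advance 2 -> fork_pos = 4 + 2 = 6. Next multiple of 7 is 7 (not reached); still 0 fragment(s).
Step 5: advance 18 -> fork_pos = 6 + 18 = 24. Reached multiple(s) of 7: 7, 14, 21 -> fragments 1-3 completed (3 total).
Check: final fork_pos = 24; the multiples of 7 that are <= 24 are 7..21 -> 24 // 7 = 3 completed fragment(s).

Answer: 3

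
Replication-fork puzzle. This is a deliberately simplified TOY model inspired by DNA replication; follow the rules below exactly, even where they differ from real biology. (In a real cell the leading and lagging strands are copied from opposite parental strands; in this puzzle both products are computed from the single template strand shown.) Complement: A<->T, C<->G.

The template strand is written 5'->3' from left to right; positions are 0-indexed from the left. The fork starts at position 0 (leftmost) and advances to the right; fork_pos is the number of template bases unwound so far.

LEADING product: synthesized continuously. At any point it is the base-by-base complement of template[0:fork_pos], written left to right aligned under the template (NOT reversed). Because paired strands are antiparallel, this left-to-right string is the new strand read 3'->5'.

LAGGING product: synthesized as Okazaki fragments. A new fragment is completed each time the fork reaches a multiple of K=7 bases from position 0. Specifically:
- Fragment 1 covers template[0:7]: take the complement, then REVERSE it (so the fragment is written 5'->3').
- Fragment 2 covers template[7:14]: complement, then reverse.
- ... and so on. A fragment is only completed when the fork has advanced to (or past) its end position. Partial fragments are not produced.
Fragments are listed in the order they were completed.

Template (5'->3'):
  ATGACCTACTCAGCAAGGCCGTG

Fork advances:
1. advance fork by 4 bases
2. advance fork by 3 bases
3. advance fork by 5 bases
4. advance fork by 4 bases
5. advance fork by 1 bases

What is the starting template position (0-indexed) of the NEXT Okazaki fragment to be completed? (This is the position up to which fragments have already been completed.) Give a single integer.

Answer: 14

Derivation:
Step 1: advance 4 -> fork_pos = 0 + 4 = 4. Next multiple of 7 is 7 (not reached); still 0 fragment(s).
Step 2: advance 3 -> fork_pos = 4 + 3 = 7. Reached multiple(s) of 7: 7 -> fragment 1 completed (1 total).
Step 3: advance 5 -> fork_pos = 7 + 5 = 12. Next multiple of 7 is 14 (not reached); still 1 fragment(s).
Step 4: advance 4 -> fork_pos = 12 + 4 = 16. Reached multiple(s) of 7: 14 -> fragment 2 completed (2 total).
Step 5: advance 1 -> fork_pos = 16 + 1 = 17. Next multiple of 7 is 21 (not reached); still 2 fragment(s).
2 fragment(s) completed, covering template[0:14] (2 x 7 = 14). The next fragment, fragment 3, covers template[14:21], so it starts at position 14.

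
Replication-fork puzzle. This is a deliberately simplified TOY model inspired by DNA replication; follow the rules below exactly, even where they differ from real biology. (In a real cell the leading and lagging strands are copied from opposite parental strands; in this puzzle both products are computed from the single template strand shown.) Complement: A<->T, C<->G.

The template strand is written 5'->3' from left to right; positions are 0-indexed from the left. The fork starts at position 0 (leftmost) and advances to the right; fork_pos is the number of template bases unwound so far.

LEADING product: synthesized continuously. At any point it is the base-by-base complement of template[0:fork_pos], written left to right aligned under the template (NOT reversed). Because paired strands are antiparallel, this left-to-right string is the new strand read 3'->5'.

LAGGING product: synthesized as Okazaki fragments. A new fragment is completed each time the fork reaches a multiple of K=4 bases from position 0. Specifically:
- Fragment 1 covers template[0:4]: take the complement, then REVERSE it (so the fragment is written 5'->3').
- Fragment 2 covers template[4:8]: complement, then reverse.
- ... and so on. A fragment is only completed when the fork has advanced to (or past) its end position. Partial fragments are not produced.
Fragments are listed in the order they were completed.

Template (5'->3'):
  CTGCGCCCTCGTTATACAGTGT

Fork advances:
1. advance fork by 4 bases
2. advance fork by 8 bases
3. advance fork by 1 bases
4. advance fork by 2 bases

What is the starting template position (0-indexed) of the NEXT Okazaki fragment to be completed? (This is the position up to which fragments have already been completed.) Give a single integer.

Answer: 12

Derivation:
Step 1: advance 4 -> fork_pos = 0 + 4 = 4. Reached multiple(s) of 4: 4 -> fragment 1 completed (1 total).
Step 2: advance 8 -> fork_pos = 4 + 8 = 12. Reached multiple(s) of 4: 8, 12 -> fragments 2-3 completed (3 total).
Step 3: advance 1 -> fork_pos = 12 + 1 = 13. Next multiple of 4 is 16 (not reached); still 3 fragment(s).
Step 4: advance 2 -> fork_pos = 13 + 2 = 15. Next multiple of 4 is 16 (not reached); still 3 fragment(s).
3 fragment(s) completed, covering template[0:12] (3 x 4 = 12). The next fragment, fragment 4, covers template[12:16], so it starts at position 12.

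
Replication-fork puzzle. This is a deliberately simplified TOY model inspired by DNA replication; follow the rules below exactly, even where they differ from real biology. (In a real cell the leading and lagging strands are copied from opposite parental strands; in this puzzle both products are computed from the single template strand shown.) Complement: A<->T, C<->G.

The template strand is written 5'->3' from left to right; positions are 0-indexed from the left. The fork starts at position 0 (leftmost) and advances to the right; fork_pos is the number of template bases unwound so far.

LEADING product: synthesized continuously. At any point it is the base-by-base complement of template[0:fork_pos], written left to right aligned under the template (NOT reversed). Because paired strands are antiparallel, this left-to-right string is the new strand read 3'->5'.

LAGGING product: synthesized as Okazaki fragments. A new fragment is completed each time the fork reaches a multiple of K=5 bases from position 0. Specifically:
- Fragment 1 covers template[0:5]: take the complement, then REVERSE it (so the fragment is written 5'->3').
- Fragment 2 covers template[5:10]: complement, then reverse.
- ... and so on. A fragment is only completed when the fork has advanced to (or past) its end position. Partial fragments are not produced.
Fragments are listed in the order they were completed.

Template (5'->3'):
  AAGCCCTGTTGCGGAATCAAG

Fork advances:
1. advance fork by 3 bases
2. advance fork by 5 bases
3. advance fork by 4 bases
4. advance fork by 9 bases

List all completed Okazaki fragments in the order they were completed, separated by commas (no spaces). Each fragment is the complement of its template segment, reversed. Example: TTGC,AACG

Answer: GGCTT,AACAG,TCCGC,TTGAT

Derivation:
Step 1: advance 3 -> fork_pos = 0 + 3 = 3. Next multiple of 5 is 5 (not reached); still 0 fragment(s).
Step 2: advance 5 -> fork_pos = 3 + 5 = 8. Reached multiple(s) of 5: 5 -> fragment 1 completed (1 total).
Step 3: advance 4 -> fork_pos = 8 + 4 = 12. Reached multiple(s) of 5: 10 -> fragment 2 completed (2 total).
Step 4: advance 9 -> fork_pos = 12 + 9 = 21. Reached multiple(s) of 5: 15, 20 -> fragments 3-4 completed (4 total).
Final fork_pos = 21, so 4 fragment(s) are complete. Build each: template segment -> complement -> reverse.
Fragment 1: template[0:5] = AAGCC -> complement TTCGG -> reversed GGCTT
Fragment 2: template[5:10] = CTGTT -> complement GACAA -> reversed AACAG
Fragment 3: template[10:15] = GCGGA -> complement CGCCT -> reversed TCCGC
Fragment 4: template[15:20] = ATCAA -> complement TAGTT -> reversed TTGAT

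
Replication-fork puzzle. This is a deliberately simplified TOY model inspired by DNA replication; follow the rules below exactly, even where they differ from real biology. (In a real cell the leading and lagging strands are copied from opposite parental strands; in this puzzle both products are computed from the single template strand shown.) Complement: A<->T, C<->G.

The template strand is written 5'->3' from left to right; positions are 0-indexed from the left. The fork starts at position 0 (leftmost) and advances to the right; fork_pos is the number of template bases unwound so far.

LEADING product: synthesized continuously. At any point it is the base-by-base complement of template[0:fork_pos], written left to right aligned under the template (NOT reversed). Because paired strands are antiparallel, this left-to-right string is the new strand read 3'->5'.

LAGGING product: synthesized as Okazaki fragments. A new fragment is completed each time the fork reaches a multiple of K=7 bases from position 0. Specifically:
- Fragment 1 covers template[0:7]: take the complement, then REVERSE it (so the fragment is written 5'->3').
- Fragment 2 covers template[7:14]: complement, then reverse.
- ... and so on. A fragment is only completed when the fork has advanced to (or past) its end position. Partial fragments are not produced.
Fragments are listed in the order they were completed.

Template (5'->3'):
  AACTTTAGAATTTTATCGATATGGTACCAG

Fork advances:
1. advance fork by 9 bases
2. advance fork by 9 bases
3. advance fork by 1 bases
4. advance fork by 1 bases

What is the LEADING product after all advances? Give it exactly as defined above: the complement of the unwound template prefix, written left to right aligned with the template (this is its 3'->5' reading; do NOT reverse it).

Answer: TTGAAATCTTAAAATAGCTA

Derivation:
Step 1: advance 9 -> fork_pos = 0 + 9 = 9.
Step 2: advance 9 -> fork_pos = 9 + 9 = 18.
Step 3: advance 1 -> fork_pos = 18 + 1 = 19.
Step 4: advance 1 -> fork_pos = 19 + 1 = 20.
Unwound prefix: template[0:20] = AACTTTAGAATTTTATCGAT
Complement it base by base (A<->T, C<->G), keeping left-to-right order:
  [0:5] AACTT -> TTGAA
  [5:10] TAGAA -> ATCTT
  [10:15] TTTTA -> AAAAT
  [15:20] TCGAT -> AGCTA
Concatenate: TTGAAATCTTAAAATAGCTA (length 20; written aligned with the template, i.e. 3'->5').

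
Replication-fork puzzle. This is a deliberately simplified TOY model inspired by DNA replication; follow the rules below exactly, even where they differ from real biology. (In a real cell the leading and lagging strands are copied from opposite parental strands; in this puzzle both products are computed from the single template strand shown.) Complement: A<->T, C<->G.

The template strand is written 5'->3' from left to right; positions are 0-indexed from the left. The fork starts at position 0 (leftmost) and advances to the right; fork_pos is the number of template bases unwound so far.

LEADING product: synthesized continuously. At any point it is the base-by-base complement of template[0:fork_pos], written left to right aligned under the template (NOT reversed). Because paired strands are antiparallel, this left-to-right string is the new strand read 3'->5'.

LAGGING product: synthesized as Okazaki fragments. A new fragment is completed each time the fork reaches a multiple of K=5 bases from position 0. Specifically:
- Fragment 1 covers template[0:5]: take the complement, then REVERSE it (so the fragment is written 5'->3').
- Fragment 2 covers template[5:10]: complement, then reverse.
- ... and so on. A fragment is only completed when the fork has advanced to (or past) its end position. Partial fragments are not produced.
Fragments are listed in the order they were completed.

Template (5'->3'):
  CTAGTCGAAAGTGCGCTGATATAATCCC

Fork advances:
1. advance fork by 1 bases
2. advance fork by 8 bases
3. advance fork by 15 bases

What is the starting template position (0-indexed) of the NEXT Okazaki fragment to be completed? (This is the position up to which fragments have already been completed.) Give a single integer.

Answer: 20

Derivation:
Step 1: advance 1 -> fork_pos = 0 + 1 = 1. Next multiple of 5 is 5 (not reached); still 0 fragment(s).
Step 2: advance 8 -> fork_pos = 1 + 8 = 9. Reached multiple(s) of 5: 5 -> fragment 1 completed (1 total).
Step 3: advance 15 -> fork_pos = 9 + 15 = 24. Reached multiple(s) of 5: 10, 15, 20 -> fragments 2-4 completed (4 total).
4 fragment(s) completed, covering template[0:20] (4 x 5 = 20). The next fragment, fragment 5, covers template[20:25], so it starts at position 20.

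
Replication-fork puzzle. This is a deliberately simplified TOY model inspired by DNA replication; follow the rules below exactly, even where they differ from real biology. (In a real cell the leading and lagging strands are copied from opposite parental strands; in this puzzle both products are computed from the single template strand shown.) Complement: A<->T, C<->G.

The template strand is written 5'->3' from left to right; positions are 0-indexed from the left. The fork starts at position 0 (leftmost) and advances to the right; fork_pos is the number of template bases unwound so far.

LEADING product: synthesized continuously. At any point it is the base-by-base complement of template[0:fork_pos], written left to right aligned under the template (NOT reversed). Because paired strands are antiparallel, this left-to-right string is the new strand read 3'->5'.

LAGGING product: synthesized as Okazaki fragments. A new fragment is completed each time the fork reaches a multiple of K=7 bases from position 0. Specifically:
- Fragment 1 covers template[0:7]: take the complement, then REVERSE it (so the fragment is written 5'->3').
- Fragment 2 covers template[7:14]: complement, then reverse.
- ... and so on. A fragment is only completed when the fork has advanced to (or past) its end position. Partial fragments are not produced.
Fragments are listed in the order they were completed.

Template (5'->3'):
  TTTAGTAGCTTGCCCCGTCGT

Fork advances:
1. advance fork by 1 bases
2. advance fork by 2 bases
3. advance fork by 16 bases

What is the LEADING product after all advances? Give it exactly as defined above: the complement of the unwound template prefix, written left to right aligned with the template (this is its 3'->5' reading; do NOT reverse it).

Step 1: advance 1 -> fork_pos = 0 + 1 = 1.
Step 2: advance 2 -> fork_pos = 1 + 2 = 3.
Step 3: advance 16 -> fork_pos = 3 + 16 = 19.
Unwound prefix: template[0:19] = TTTAGTAGCTTGCCCCGTC
Complement it base by base (A<->T, C<->G), keeping left-to-right order:
  [0:5] TTTAG -> AAATC
  [5:10] TAGCT -> ATCGA
  [10:15] TGCCC -> ACGGG
  [15:19] CGTC -> GCAG
Concatenate: AAATCATCGAACGGGGCAG (length 19; written aligned with the template, i.e. 3'->5').

Answer: AAATCATCGAACGGGGCAG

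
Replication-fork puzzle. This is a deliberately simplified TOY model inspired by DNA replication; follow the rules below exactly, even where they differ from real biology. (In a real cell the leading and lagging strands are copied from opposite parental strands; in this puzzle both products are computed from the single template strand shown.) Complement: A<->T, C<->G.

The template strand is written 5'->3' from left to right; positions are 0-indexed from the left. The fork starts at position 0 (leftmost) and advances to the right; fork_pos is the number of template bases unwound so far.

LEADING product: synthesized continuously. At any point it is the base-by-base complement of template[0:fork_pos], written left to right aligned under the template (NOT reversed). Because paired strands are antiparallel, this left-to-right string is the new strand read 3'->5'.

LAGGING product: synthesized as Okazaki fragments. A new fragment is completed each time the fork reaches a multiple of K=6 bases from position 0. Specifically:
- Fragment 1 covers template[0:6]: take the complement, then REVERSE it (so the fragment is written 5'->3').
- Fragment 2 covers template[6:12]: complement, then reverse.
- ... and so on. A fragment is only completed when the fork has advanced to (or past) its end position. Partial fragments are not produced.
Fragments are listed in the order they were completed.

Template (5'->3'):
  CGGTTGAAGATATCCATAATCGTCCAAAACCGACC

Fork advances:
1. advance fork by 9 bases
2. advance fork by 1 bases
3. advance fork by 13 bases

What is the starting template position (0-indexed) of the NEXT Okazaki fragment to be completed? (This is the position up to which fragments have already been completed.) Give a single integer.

Answer: 18

Derivation:
Step 1: advance 9 -> fork_pos = 0 + 9 = 9. Reached multiple(s) of 6: 6 -> fragment 1 completed (1 total).
Step 2: advance 1 -> fork_pos = 9 + 1 = 10. Next multiple of 6 is 12 (not reached); still 1 fragment(s).
Step 3: advance 13 -> fork_pos = 10 + 13 = 23. Reached multiple(s) of 6: 12, 18 -> fragments 2-3 completed (3 total).
3 fragment(s) completed, covering template[0:18] (3 x 6 = 18). The next fragment, fragment 4, covers template[18:24], so it starts at position 18.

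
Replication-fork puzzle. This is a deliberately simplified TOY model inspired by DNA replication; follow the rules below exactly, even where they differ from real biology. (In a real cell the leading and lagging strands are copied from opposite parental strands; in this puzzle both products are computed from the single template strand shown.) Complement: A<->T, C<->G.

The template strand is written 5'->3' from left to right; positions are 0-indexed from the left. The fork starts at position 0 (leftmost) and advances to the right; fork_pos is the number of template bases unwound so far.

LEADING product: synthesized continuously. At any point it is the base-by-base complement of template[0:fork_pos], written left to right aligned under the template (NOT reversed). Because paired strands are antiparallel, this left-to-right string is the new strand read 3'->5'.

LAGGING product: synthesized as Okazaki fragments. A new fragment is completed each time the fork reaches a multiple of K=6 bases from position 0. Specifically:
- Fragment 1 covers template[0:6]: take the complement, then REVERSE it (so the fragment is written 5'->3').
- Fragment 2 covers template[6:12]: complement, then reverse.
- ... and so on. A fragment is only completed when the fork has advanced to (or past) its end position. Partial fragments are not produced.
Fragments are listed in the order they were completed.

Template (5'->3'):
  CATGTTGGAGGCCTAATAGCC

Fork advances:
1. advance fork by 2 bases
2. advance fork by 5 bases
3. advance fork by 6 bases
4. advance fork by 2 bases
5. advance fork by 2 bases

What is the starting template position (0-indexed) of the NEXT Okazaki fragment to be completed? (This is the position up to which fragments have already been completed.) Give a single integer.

Step 1: advance 2 -> fork_pos = 0 + 2 = 2. Next multiple of 6 is 6 (not reached); still 0 fragment(s).
Step 2: advance 5 -> fork_pos = 2 + 5 = 7. Reached multiple(s) of 6: 6 -> fragment 1 completed (1 total).
Step 3: advance 6 -> fork_pos = 7 + 6 = 13. Reached multiple(s) of 6: 12 -> fragment 2 completed (2 total).
Step 4: advance 2 -> fork_pos = 13 + 2 = 15. Next multiple of 6 is 18 (not reached); still 2 fragment(s).
Step 5: advance 2 -> fork_pos = 15 + 2 = 17. Next multiple of 6 is 18 (not reached); still 2 fragment(s).
2 fragment(s) completed, covering template[0:12] (2 x 6 = 12). The next fragment, fragment 3, covers template[12:18], so it starts at position 12.

Answer: 12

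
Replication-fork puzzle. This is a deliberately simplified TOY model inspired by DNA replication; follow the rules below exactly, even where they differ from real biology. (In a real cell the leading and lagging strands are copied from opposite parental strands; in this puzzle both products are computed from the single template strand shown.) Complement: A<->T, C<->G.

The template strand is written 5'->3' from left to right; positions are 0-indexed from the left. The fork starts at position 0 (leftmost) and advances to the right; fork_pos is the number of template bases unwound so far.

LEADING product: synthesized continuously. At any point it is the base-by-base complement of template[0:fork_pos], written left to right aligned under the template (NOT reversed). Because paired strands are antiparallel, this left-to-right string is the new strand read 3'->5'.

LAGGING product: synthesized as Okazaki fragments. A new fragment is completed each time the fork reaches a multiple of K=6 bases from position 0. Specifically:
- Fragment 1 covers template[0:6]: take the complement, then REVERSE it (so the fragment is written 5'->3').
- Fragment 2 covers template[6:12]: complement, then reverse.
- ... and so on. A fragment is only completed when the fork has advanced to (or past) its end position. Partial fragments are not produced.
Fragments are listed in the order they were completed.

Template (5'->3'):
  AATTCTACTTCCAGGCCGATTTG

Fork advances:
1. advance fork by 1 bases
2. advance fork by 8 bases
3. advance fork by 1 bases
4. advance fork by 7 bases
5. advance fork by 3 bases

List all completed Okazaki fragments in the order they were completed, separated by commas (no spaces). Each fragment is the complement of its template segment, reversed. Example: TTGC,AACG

Step 1: advance 1 -> fork_pos = 0 + 1 = 1. Next multiple of 6 is 6 (not reached); still 0 fragment(s).
Step 2: advance 8 -> fork_pos = 1 + 8 = 9. Reached multiple(s) of 6: 6 -> fragment 1 completed (1 total).
Step 3: advance 1 -> fork_pos = 9 + 1 = 10. Next multiple of 6 is 12 (not reached); still 1 fragment(s).
Step 4: advance 7 -> fork_pos = 10 + 7 = 17. Reached multiple(s) of 6: 12 -> fragment 2 completed (2 total).
Step 5: advance 3 -> fork_pos = 17 + 3 = 20. Reached multiple(s) of 6: 18 -> fragment 3 completed (3 total).
Final fork_pos = 20, so 3 fragment(s) are complete. Build each: template segment -> complement -> reverse.
Fragment 1: template[0:6] = AATTCT -> complement TTAAGA -> reversed AGAATT
Fragment 2: template[6:12] = ACTTCC -> complement TGAAGG -> reversed GGAAGT
Fragment 3: template[12:18] = AGGCCG -> complement TCCGGC -> reversed CGGCCT

Answer: AGAATT,GGAAGT,CGGCCT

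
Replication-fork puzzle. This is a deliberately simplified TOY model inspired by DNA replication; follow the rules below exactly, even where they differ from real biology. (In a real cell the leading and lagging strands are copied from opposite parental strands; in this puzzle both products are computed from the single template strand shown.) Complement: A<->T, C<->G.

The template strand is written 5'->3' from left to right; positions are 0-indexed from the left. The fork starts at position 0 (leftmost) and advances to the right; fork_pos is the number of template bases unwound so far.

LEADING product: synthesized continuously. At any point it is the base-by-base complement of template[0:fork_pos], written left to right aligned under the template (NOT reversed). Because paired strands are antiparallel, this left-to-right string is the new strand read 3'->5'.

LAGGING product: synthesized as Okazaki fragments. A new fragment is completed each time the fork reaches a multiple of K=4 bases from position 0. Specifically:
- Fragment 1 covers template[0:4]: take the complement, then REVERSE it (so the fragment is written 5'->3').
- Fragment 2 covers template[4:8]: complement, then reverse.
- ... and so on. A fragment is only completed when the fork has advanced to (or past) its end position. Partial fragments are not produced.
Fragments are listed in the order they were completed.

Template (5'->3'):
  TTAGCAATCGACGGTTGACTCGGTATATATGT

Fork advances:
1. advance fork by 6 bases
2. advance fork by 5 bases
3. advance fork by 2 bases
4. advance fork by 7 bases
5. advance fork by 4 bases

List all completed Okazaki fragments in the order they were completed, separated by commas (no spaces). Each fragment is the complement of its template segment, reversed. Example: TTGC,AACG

Step 1: advance 6 -> fork_pos = 0 + 6 = 6. Reached multiple(s) of 4: 4 -> fragment 1 completed (1 total).
Step 2: advance 5 -> fork_pos = 6 + 5 = 11. Reached multiple(s) of 4: 8 -> fragment 2 completed (2 total).
Step 3: advance 2 -> fork_pos = 11 + 2 = 13. Reached multiple(s) of 4: 12 -> fragment 3 completed (3 total).
Step 4: advance 7 -> fork_pos = 13 + 7 = 20. Reached multiple(s) of 4: 16, 20 -> fragments 4-5 completed (5 total).
Step 5: advance 4 -> fork_pos = 20 + 4 = 24. Reached multiple(s) of 4: 24 -> fragment 6 completed (6 total).
Final fork_pos = 24, so 6 fragment(s) are complete. Build each: template segment -> complement -> reverse.
Fragment 1: template[0:4] = TTAG -> complement AATC -> reversed CTAA
Fragment 2: template[4:8] = CAAT -> complement GTTA -> reversed ATTG
Fragment 3: template[8:12] = CGAC -> complement GCTG -> reversed GTCG
Fragment 4: template[12:16] = GGTT -> complement CCAA -> reversed AACC
Fragment 5: template[16:20] = GACT -> complement CTGA -> reversed AGTC
Fragment 6: template[20:24] = CGGT -> complement GCCA -> reversed ACCG

Answer: CTAA,ATTG,GTCG,AACC,AGTC,ACCG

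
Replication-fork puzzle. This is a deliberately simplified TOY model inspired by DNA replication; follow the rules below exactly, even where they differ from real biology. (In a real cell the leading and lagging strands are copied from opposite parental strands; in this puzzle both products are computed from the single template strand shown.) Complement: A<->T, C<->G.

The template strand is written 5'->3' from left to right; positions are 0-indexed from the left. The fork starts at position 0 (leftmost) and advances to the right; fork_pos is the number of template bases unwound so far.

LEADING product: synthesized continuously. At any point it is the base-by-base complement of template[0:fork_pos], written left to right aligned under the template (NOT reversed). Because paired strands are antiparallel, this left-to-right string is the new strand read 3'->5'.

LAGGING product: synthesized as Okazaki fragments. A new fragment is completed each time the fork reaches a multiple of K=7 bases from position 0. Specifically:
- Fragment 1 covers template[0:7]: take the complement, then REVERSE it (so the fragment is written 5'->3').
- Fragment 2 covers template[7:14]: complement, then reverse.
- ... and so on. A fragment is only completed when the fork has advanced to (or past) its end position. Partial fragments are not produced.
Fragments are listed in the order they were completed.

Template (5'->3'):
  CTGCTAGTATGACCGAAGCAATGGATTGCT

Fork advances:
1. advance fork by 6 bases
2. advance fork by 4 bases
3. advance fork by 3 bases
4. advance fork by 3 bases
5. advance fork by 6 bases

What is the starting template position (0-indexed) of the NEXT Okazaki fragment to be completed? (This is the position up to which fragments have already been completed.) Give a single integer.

Answer: 21

Derivation:
Step 1: advance 6 -> fork_pos = 0 + 6 = 6. Next multiple of 7 is 7 (not reached); still 0 fragment(s).
Step 2: advance 4 -> fork_pos = 6 + 4 = 10. Reached multiple(s) of 7: 7 -> fragment 1 completed (1 total).
Step 3: advance 3 -> fork_pos = 10 + 3 = 13. Next multiple of 7 is 14 (not reached); still 1 fragment(s).
Step 4: advance 3 -> fork_pos = 13 + 3 = 16. Reached multiple(s) of 7: 14 -> fragment 2 completed (2 total).
Step 5: advance 6 -> fork_pos = 16 + 6 = 22. Reached multiple(s) of 7: 21 -> fragment 3 completed (3 total).
3 fragment(s) completed, covering template[0:21] (3 x 7 = 21). The next fragment, fragment 4, covers template[21:28], so it starts at position 21.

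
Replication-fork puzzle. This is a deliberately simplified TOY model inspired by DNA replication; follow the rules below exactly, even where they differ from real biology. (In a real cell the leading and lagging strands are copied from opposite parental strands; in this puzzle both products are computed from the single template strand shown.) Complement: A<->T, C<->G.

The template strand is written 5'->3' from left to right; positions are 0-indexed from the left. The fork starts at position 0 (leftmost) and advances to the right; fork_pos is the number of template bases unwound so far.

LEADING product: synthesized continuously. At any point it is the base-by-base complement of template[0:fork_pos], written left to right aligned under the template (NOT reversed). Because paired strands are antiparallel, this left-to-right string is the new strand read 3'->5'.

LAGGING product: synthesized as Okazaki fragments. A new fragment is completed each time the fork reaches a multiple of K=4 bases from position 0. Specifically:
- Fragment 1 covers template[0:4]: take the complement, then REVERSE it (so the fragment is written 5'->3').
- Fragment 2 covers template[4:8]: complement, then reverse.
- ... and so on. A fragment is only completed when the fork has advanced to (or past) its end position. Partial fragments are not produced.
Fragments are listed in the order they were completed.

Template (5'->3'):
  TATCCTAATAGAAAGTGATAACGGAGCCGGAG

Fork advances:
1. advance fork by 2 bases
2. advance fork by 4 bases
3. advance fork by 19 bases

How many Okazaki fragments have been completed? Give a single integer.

Answer: 6

Derivation:
Step 1: advance 2 -> fork_pos = 0 + 2 = 2. Next multiple of 4 is 4 (not reached); still 0 fragment(s).
Step 2: advance 4 -> fork_pos = 2 + 4 = 6. Reached multiple(s) of 4: 4 -> fragment 1 completed (1 total).
Step 3: advance 19 -> fork_pos = 6 + 19 = 25. Reached multiple(s) of 4: 8, 12, 16, 20, 24 -> fragments 2-6 completed (6 total).
Check: final fork_pos = 25; the multiples of 4 that are <= 25 are 4..24 -> 25 // 4 = 6 completed fragment(s).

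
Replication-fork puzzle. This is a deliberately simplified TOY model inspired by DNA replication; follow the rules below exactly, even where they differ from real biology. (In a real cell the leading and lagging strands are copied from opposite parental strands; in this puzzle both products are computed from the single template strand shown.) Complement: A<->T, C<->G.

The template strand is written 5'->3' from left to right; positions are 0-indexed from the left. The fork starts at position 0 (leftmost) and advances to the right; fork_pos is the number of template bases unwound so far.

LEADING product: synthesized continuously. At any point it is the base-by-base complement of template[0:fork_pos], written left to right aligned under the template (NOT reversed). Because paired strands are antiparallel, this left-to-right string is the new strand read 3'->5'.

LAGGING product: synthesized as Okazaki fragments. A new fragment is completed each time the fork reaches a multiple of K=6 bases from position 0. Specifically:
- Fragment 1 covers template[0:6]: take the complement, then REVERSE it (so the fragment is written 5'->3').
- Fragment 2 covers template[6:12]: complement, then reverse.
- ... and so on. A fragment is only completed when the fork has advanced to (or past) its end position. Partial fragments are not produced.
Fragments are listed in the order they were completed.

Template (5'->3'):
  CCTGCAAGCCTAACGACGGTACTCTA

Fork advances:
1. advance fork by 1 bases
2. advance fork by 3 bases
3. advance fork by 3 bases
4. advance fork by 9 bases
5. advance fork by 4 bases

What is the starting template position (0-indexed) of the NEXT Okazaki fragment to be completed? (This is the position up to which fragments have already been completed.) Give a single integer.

Answer: 18

Derivation:
Step 1: advance 1 -> fork_pos = 0 + 1 = 1. Next multiple of 6 is 6 (not reached); still 0 fragment(s).
Step 2: advance 3 -> fork_pos = 1 + 3 = 4. Next multiple of 6 is 6 (not reached); still 0 fragment(s).
Step 3: advance 3 -> fork_pos = 4 + 3 = 7. Reached multiple(s) of 6: 6 -> fragment 1 completed (1 total).
Step 4: advance 9 -> fork_pos = 7 + 9 = 16. Reached multiple(s) of 6: 12 -> fragment 2 completed (2 total).
Step 5: advance 4 -> fork_pos = 16 + 4 = 20. Reached multiple(s) of 6: 18 -> fragment 3 completed (3 total).
3 fragment(s) completed, covering template[0:18] (3 x 6 = 18). The next fragment, fragment 4, covers template[18:24], so it starts at position 18.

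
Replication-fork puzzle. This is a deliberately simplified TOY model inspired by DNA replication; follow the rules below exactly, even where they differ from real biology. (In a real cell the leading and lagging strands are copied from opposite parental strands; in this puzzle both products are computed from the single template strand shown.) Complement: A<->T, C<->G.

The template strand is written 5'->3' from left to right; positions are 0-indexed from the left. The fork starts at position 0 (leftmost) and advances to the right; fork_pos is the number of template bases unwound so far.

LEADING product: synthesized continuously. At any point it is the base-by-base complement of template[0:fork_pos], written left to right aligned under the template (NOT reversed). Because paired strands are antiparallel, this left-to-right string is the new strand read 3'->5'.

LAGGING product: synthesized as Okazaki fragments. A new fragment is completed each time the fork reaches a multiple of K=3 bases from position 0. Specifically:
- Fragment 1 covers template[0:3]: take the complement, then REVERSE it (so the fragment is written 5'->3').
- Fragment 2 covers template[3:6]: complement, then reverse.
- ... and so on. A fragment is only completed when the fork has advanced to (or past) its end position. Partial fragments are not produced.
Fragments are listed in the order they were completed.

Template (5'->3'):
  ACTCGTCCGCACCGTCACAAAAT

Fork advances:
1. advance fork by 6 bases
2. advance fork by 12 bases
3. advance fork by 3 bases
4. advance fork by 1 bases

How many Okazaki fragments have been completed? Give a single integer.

Answer: 7

Derivation:
Step 1: advance 6 -> fork_pos = 0 + 6 = 6. Reached multiple(s) of 3: 3, 6 -> fragments 1-2 completed (2 total).
Step 2: advance 12 -> fork_pos = 6 + 12 = 18. Reached multiple(s) of 3: 9, 12, 15, 18 -> fragments 3-6 completed (6 total).
Step 3: advance 3 -> fork_pos = 18 + 3 = 21. Reached multiple(s) of 3: 21 -> fragment 7 completed (7 total).
Step 4: advance 1 -> fork_pos = 21 + 1 = 22. Next multiple of 3 is 24 (not reached); still 7 fragment(s).
Check: final fork_pos = 22; the multiples of 3 that are <= 22 are 3..21 -> 22 // 3 = 7 completed fragment(s).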